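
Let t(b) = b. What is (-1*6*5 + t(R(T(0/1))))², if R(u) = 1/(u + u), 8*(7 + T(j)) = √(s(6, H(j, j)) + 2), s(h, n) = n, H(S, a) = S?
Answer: 2220482892/2455489 + 188488*√2/2455489 ≈ 904.40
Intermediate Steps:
T(j) = -7 + √(2 + j)/8 (T(j) = -7 + √(j + 2)/8 = -7 + √(2 + j)/8)
R(u) = 1/(2*u)
(-1*6*5 + t(R(T(0/1))))² = (-1*6*5 + 1/(2*(-7 + √(2 + 0/1)/8)))² = (-6*5 + 1/(2*(-7 + √(2 + 0*1)/8)))² = (-30 + 1/(2*(-7 + √(2 + 0)/8)))² = (-30 + 1/(2*(-7 + √2/8)))²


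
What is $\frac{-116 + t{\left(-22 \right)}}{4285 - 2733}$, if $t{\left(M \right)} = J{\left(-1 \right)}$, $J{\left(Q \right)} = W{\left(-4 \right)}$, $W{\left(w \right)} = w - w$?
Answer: $- \frac{29}{388} \approx -0.074742$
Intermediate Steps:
$W{\left(w \right)} = 0$
$J{\left(Q \right)} = 0$
$t{\left(M \right)} = 0$
$\frac{-116 + t{\left(-22 \right)}}{4285 - 2733} = \frac{-116 + 0}{4285 - 2733} = - \frac{116}{1552} = \left(-116\right) \frac{1}{1552} = - \frac{29}{388}$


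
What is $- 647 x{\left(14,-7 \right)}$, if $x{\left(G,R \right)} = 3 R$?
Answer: $13587$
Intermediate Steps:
$- 647 x{\left(14,-7 \right)} = - 647 \cdot 3 \left(-7\right) = \left(-647\right) \left(-21\right) = 13587$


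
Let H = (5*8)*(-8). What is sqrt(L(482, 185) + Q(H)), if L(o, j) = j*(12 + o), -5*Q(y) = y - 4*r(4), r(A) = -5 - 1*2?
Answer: sqrt(2286210)/5 ≈ 302.40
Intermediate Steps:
r(A) = -7 (r(A) = -5 - 2 = -7)
H = -320 (H = 40*(-8) = -320)
Q(y) = -28/5 - y/5 (Q(y) = -(y - 4*(-7))/5 = -(y + 28)/5 = -(28 + y)/5 = -28/5 - y/5)
sqrt(L(482, 185) + Q(H)) = sqrt(185*(12 + 482) + (-28/5 - 1/5*(-320))) = sqrt(185*494 + (-28/5 + 64)) = sqrt(91390 + 292/5) = sqrt(457242/5) = sqrt(2286210)/5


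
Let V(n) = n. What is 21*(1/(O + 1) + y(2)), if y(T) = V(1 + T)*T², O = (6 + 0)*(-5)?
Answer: 7287/29 ≈ 251.28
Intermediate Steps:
O = -30 (O = 6*(-5) = -30)
y(T) = T²*(1 + T) (y(T) = (1 + T)*T² = T²*(1 + T))
21*(1/(O + 1) + y(2)) = 21*(1/(-30 + 1) + 2²*(1 + 2)) = 21*(1/(-29) + 4*3) = 21*(-1/29 + 12) = 21*(347/29) = 7287/29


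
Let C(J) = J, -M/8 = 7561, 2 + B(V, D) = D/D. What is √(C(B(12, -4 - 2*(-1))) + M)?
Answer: 3*I*√6721 ≈ 245.95*I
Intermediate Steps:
B(V, D) = -1 (B(V, D) = -2 + D/D = -2 + 1 = -1)
M = -60488 (M = -8*7561 = -60488)
√(C(B(12, -4 - 2*(-1))) + M) = √(-1 - 60488) = √(-60489) = 3*I*√6721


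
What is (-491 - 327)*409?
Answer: -334562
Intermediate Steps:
(-491 - 327)*409 = -818*409 = -334562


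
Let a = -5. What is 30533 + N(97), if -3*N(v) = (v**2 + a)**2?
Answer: -88343617/3 ≈ -2.9448e+7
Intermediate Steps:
N(v) = -(-5 + v**2)**2/3 (N(v) = -(v**2 - 5)**2/3 = -(-5 + v**2)**2/3)
30533 + N(97) = 30533 - (-5 + 97**2)**2/3 = 30533 - (-5 + 9409)**2/3 = 30533 - 1/3*9404**2 = 30533 - 1/3*88435216 = 30533 - 88435216/3 = -88343617/3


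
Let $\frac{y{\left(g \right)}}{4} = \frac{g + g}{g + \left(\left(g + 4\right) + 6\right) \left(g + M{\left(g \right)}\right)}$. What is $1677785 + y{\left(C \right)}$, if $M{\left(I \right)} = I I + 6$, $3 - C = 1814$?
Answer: $\frac{9904851609687183}{5903528527} \approx 1.6778 \cdot 10^{6}$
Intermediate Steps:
$C = -1811$ ($C = 3 - 1814 = -1811$)
$M{\left(I \right)} = 6 + I^{2}$ ($M{\left(I \right)} = I^{2} + 6 = 6 + I^{2}$)
$y{\left(g \right)} = \frac{8 g}{g + \left(10 + g\right) \left(6 + g + g^{2}\right)}$ ($y{\left(g \right)} = 4 \frac{g + g}{g + \left(\left(g + 4\right) + 6\right) \left(g + \left(6 + g^{2}\right)\right)} = 4 \frac{2 g}{g + \left(\left(4 + g\right) + 6\right) \left(6 + g + g^{2}\right)} = 4 \frac{2 g}{g + \left(10 + g\right) \left(6 + g + g^{2}\right)} = \frac{8 g}{g + \left(10 + g\right) \left(6 + g + g^{2}\right)}$)
$1677785 + y{\left(C \right)} = 1677785 + 8 \left(-1811\right) \frac{1}{60 + \left(-1811\right)^{3} + 11 \left(-1811\right)^{2} + 17 \left(-1811\right)} = 1677785 + 8 \left(-1811\right) \frac{1}{60 - 5939574731 + 11 \cdot 3279721 - 30787} = 1677785 + 8 \left(-1811\right) \frac{1}{60 - 5939574731 + 36076931 - 30787} = 1677785 + 8 \left(-1811\right) \frac{1}{-5903528527} = 1677785 + 8 \left(-1811\right) \left(- \frac{1}{5903528527}\right) = 1677785 + \frac{14488}{5903528527} = \frac{9904851609687183}{5903528527}$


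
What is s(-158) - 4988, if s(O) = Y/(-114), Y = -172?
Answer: -284230/57 ≈ -4986.5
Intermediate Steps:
s(O) = 86/57 (s(O) = -172/(-114) = -172*(-1/114) = 86/57)
s(-158) - 4988 = 86/57 - 4988 = -284230/57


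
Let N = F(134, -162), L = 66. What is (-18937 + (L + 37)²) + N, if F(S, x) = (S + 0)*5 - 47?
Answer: -7705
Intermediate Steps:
F(S, x) = -47 + 5*S (F(S, x) = S*5 - 47 = 5*S - 47 = -47 + 5*S)
N = 623 (N = -47 + 5*134 = -47 + 670 = 623)
(-18937 + (L + 37)²) + N = (-18937 + (66 + 37)²) + 623 = (-18937 + 103²) + 623 = (-18937 + 10609) + 623 = -8328 + 623 = -7705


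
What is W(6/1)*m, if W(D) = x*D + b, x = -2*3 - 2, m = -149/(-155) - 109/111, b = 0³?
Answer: 5696/5735 ≈ 0.99320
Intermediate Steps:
b = 0
m = -356/17205 (m = -149*(-1/155) - 109*1/111 = 149/155 - 109/111 = -356/17205 ≈ -0.020692)
x = -8 (x = -6 - 2 = -8)
W(D) = -8*D (W(D) = -8*D + 0 = -8*D)
W(6/1)*m = -48/1*(-356/17205) = -48*(-356/17205) = 5696/5735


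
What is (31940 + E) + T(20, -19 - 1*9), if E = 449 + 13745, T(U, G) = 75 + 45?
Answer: 46254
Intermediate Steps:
T(U, G) = 120
E = 14194
(31940 + E) + T(20, -19 - 1*9) = (31940 + 14194) + 120 = 46134 + 120 = 46254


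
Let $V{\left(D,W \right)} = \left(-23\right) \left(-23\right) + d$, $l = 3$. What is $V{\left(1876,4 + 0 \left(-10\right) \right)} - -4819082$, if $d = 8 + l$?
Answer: $4819622$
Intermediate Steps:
$d = 11$ ($d = 8 + 3 = 11$)
$V{\left(D,W \right)} = 540$ ($V{\left(D,W \right)} = \left(-23\right) \left(-23\right) + 11 = 529 + 11 = 540$)
$V{\left(1876,4 + 0 \left(-10\right) \right)} - -4819082 = 540 - -4819082 = 540 + 4819082 = 4819622$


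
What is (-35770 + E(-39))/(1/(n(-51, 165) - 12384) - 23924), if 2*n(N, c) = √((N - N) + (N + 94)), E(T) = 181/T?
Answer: 393778672687186615/263336283106612191 - 1395211*√43/6846743360771916966 ≈ 1.4953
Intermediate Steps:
n(N, c) = √(94 + N)/2 (n(N, c) = √((N - N) + (N + 94))/2 = √(0 + (94 + N))/2 = √(94 + N)/2)
(-35770 + E(-39))/(1/(n(-51, 165) - 12384) - 23924) = (-35770 + 181/(-39))/(1/(√(94 - 51)/2 - 12384) - 23924) = (-35770 + 181*(-1/39))/(1/(√43/2 - 12384) - 23924) = (-35770 - 181/39)/(1/(-12384 + √43/2) - 23924) = -1395211/(39*(-23924 + 1/(-12384 + √43/2)))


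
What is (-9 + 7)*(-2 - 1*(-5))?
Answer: -6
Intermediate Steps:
(-9 + 7)*(-2 - 1*(-5)) = -2*(-2 + 5) = -2*3 = -6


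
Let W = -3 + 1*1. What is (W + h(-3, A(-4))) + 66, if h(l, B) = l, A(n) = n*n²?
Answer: 61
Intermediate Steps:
A(n) = n³
W = -2 (W = -3 + 1 = -2)
(W + h(-3, A(-4))) + 66 = (-2 - 3) + 66 = -5 + 66 = 61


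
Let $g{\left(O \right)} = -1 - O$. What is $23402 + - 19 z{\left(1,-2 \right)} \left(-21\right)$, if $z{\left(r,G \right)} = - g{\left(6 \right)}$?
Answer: $26195$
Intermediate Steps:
$z{\left(r,G \right)} = 7$ ($z{\left(r,G \right)} = - (-1 - 6) = \left(-1\right) \left(-7\right) = 7$)
$23402 + - 19 z{\left(1,-2 \right)} \left(-21\right) = 23402 + \left(-19\right) 7 \left(-21\right) = 23402 - -2793 = 23402 + 2793 = 26195$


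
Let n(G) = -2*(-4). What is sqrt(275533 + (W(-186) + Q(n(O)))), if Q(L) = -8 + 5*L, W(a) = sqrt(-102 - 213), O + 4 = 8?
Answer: sqrt(275565 + 3*I*sqrt(35)) ≈ 524.94 + 0.017*I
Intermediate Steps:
O = 4 (O = -4 + 8 = 4)
n(G) = 8
W(a) = 3*I*sqrt(35) (W(a) = sqrt(-315) = 3*I*sqrt(35))
sqrt(275533 + (W(-186) + Q(n(O)))) = sqrt(275533 + (3*I*sqrt(35) + (-8 + 5*8))) = sqrt(275533 + (3*I*sqrt(35) + (-8 + 40))) = sqrt(275533 + (3*I*sqrt(35) + 32)) = sqrt(275533 + (32 + 3*I*sqrt(35))) = sqrt(275565 + 3*I*sqrt(35))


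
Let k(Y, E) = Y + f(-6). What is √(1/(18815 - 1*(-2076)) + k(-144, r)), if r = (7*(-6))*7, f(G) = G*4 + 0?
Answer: I*√73320871117/20891 ≈ 12.961*I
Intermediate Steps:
f(G) = 4*G (f(G) = 4*G + 0 = 4*G)
r = -294 (r = -42*7 = -294)
k(Y, E) = -24 + Y (k(Y, E) = Y + 4*(-6) = Y - 24 = -24 + Y)
√(1/(18815 - 1*(-2076)) + k(-144, r)) = √(1/(18815 - 1*(-2076)) + (-24 - 144)) = √(1/(18815 + 2076) - 168) = √(1/20891 - 168) = √(-3509687/20891) = I*√73320871117/20891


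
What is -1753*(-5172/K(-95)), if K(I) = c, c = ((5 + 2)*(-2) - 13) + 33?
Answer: 1511086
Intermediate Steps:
c = 6 (c = (7*(-2) - 13) + 33 = (-14 - 13) + 33 = -27 + 33 = 6)
K(I) = 6
-1753*(-5172/K(-95)) = -1753/(6/(-5172)) = -1753/(6*(-1/5172)) = -1753/(-1/862) = -1753*(-862) = 1511086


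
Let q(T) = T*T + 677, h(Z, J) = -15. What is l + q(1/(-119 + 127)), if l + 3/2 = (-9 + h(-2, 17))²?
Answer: 80097/64 ≈ 1251.5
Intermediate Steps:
l = 1149/2 (l = -3/2 + (-9 - 15)² = -3/2 + (-24)² = -3/2 + 576 = 1149/2 ≈ 574.50)
q(T) = 677 + T² (q(T) = T² + 677 = 677 + T²)
l + q(1/(-119 + 127)) = 1149/2 + (677 + (1/(-119 + 127))²) = 1149/2 + (677 + (1/8)²) = 1149/2 + (677 + (⅛)²) = 1149/2 + (677 + 1/64) = 1149/2 + 43329/64 = 80097/64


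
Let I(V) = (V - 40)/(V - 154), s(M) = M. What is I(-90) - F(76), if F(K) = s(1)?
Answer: -57/122 ≈ -0.46721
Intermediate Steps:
F(K) = 1
I(V) = (-40 + V)/(-154 + V)
I(-90) - F(76) = (-40 - 90)/(-154 - 90) - 1*1 = -130/(-244) - 1 = -1/244*(-130) - 1 = 65/122 - 1 = -57/122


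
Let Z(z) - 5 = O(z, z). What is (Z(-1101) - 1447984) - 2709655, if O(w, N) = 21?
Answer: -4157613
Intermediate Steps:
Z(z) = 26 (Z(z) = 5 + 21 = 26)
(Z(-1101) - 1447984) - 2709655 = (26 - 1447984) - 2709655 = -1447958 - 2709655 = -4157613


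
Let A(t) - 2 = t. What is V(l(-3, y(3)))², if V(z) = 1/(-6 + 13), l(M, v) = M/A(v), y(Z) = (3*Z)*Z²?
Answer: 1/49 ≈ 0.020408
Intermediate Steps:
A(t) = 2 + t
y(Z) = 3*Z³
l(M, v) = M/(2 + v)
V(z) = ⅐ (V(z) = 1/7 = ⅐)
V(l(-3, y(3)))² = (⅐)² = 1/49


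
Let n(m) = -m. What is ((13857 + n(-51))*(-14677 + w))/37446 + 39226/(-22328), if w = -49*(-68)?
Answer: -293710039173/69674524 ≈ -4215.5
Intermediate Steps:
w = 3332
((13857 + n(-51))*(-14677 + w))/37446 + 39226/(-22328) = ((13857 - 1*(-51))*(-14677 + 3332))/37446 + 39226/(-22328) = ((13857 + 51)*(-11345))*(1/37446) + 39226*(-1/22328) = (13908*(-11345))*(1/37446) - 19613/11164 = -157786260*1/37446 - 19613/11164 = -26297710/6241 - 19613/11164 = -293710039173/69674524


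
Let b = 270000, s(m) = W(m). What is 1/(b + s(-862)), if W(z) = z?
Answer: 1/269138 ≈ 3.7156e-6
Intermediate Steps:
s(m) = m
1/(b + s(-862)) = 1/(270000 - 862) = 1/269138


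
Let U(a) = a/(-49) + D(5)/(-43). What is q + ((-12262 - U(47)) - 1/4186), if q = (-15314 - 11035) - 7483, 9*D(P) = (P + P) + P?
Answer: -174229612771/3779958 ≈ -46093.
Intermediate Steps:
D(P) = P/3 (D(P) = ((P + P) + P)/9 = (2*P + P)/9 = (3*P)/9 = P/3)
U(a) = -5/129 - a/49 (U(a) = a/(-49) + ((1/3)*5)/(-43) = a*(-1/49) + (5/3)*(-1/43) = -a/49 - 5/129 = -5/129 - a/49)
q = -33832 (q = -26349 - 7483 = -33832)
q + ((-12262 - U(47)) - 1/4186) = -33832 + ((-12262 - (-5/129 - 1/49*47)) - 1/4186) = -33832 + ((-12262 - (-5/129 - 47/49)) - 1*1/4186) = -33832 + ((-12262 - 1*(-6308/6321)) - 1/4186) = -33832 + ((-12262 + 6308/6321) - 1/4186) = -33832 + (-77501794/6321 - 1/4186) = -33832 - 46346073715/3779958 = -174229612771/3779958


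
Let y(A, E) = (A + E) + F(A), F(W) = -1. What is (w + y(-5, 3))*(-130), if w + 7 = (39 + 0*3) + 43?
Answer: -9360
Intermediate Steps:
y(A, E) = -1 + A + E (y(A, E) = (A + E) - 1 = -1 + A + E)
w = 75 (w = -7 + ((39 + 0*3) + 43) = -7 + ((39 + 0) + 43) = -7 + (39 + 43) = -7 + 82 = 75)
(w + y(-5, 3))*(-130) = (75 + (-1 - 5 + 3))*(-130) = (75 - 3)*(-130) = 72*(-130) = -9360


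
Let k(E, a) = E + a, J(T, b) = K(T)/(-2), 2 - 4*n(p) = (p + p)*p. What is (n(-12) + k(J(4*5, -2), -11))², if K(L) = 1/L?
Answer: 10896601/1600 ≈ 6810.4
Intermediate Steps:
K(L) = 1/L
n(p) = ½ - p²/2 (n(p) = ½ - (p + p)*p/4 = ½ - 2*p*p/4 = ½ - p²/2)
J(T, b) = -1/(2*T) (J(T, b) = 1/(T*(-2)) = -½/T = -1/(2*T))
(n(-12) + k(J(4*5, -2), -11))² = ((½ - ½*(-12)²) + (-1/(2*(4*5)) - 11))² = ((½ - ½*144) + (-½/20 - 11))² = ((½ - 72) + (-½*1/20 - 11))² = (-143/2 + (-1/40 - 11))² = (-143/2 - 441/40)² = (-3301/40)² = 10896601/1600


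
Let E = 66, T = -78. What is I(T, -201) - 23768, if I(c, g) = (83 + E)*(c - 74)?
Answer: -46416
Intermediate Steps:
I(c, g) = -11026 + 149*c (I(c, g) = (83 + 66)*(c - 74) = 149*(-74 + c) = -11026 + 149*c)
I(T, -201) - 23768 = (-11026 + 149*(-78)) - 23768 = (-11026 - 11622) - 23768 = -22648 - 23768 = -46416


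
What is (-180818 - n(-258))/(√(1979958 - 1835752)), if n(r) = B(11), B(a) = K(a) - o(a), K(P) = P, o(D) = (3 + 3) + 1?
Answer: -90411*√144206/72103 ≈ -476.17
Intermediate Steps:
o(D) = 7 (o(D) = 6 + 1 = 7)
B(a) = -7 + a (B(a) = a - 1*7 = a - 7 = -7 + a)
n(r) = 4 (n(r) = -7 + 11 = 4)
(-180818 - n(-258))/(√(1979958 - 1835752)) = (-180818 - 1*4)/(√(1979958 - 1835752)) = (-180818 - 4)/(√144206) = -90411*√144206/72103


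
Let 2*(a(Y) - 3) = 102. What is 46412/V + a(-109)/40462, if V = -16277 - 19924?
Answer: -937983745/732382431 ≈ -1.2807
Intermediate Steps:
V = -36201
a(Y) = 54 (a(Y) = 3 + (½)*102 = 3 + 51 = 54)
46412/V + a(-109)/40462 = 46412/(-36201) + 54/40462 = 46412*(-1/36201) + 54*(1/40462) = -46412/36201 + 27/20231 = -937983745/732382431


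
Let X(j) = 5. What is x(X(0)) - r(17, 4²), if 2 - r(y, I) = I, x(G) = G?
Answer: 19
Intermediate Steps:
r(y, I) = 2 - I
x(X(0)) - r(17, 4²) = 5 - (2 - 1*4²) = 5 - (2 - 1*16) = 5 - (2 - 16) = 5 - 1*(-14) = 5 + 14 = 19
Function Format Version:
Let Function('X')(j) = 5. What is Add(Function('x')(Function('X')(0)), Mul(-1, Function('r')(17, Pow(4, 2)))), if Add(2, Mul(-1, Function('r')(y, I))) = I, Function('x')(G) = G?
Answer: 19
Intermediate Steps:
Function('r')(y, I) = Add(2, Mul(-1, I))
Add(Function('x')(Function('X')(0)), Mul(-1, Function('r')(17, Pow(4, 2)))) = Add(5, Mul(-1, Add(2, Mul(-1, Pow(4, 2))))) = Add(5, Mul(-1, Add(2, Mul(-1, 16)))) = Add(5, Mul(-1, Add(2, -16))) = Add(5, Mul(-1, -14)) = Add(5, 14) = 19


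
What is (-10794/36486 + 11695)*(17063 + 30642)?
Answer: 3392564736680/6081 ≈ 5.5790e+8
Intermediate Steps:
(-10794/36486 + 11695)*(17063 + 30642) = (-10794*1/36486 + 11695)*47705 = (-1799/6081 + 11695)*47705 = (71115496/6081)*47705 = 3392564736680/6081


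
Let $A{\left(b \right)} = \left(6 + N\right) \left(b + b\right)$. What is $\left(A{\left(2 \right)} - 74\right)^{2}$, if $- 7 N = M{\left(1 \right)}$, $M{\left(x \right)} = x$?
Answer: $\frac{125316}{49} \approx 2557.5$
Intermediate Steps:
$N = - \frac{1}{7}$ ($N = \left(- \frac{1}{7}\right) 1 = - \frac{1}{7} \approx -0.14286$)
$A{\left(b \right)} = \frac{82 b}{7}$ ($A{\left(b \right)} = \left(6 - \frac{1}{7}\right) \left(b + b\right) = \frac{41 \cdot 2 b}{7} = \frac{82 b}{7}$)
$\left(A{\left(2 \right)} - 74\right)^{2} = \left(\frac{82}{7} \cdot 2 - 74\right)^{2} = \left(\frac{164}{7} - 74\right)^{2} = \left(- \frac{354}{7}\right)^{2} = \frac{125316}{49}$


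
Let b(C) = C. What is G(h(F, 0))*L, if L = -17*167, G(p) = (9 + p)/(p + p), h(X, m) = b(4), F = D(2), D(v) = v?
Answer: -36907/8 ≈ -4613.4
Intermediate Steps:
F = 2
h(X, m) = 4
G(p) = (9 + p)/(2*p) (G(p) = (9 + p)/((2*p)) = (9 + p)*(1/(2*p)) = (9 + p)/(2*p))
L = -2839
G(h(F, 0))*L = ((½)*(9 + 4)/4)*(-2839) = ((½)*(¼)*13)*(-2839) = (13/8)*(-2839) = -36907/8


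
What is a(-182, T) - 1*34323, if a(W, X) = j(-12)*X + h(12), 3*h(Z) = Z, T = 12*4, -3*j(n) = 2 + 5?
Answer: -34431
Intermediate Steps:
j(n) = -7/3 (j(n) = -(2 + 5)/3 = -⅓*7 = -7/3)
T = 48
h(Z) = Z/3
a(W, X) = 4 - 7*X/3 (a(W, X) = -7*X/3 + (⅓)*12 = -7*X/3 + 4 = 4 - 7*X/3)
a(-182, T) - 1*34323 = (4 - 7/3*48) - 1*34323 = (4 - 112) - 34323 = -108 - 34323 = -34431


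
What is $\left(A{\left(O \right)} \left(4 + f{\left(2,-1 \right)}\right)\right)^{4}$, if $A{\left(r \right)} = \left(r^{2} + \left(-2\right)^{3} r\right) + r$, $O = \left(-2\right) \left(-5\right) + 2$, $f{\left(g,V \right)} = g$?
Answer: $16796160000$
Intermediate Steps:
$O = 12$ ($O = 10 + 2 = 12$)
$A{\left(r \right)} = r^{2} - 7 r$ ($A{\left(r \right)} = \left(r^{2} - 8 r\right) + r = r^{2} - 7 r$)
$\left(A{\left(O \right)} \left(4 + f{\left(2,-1 \right)}\right)\right)^{4} = \left(12 \left(-7 + 12\right) \left(4 + 2\right)\right)^{4} = \left(12 \cdot 5 \cdot 6\right)^{4} = \left(60 \cdot 6\right)^{4} = 360^{4} = 16796160000$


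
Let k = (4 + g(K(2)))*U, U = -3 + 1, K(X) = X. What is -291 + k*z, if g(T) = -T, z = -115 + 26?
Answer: 65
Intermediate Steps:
z = -89
U = -2
k = -4 (k = (4 - 1*2)*(-2) = (4 - 2)*(-2) = 2*(-2) = -4)
-291 + k*z = -291 - 4*(-89) = -291 + 356 = 65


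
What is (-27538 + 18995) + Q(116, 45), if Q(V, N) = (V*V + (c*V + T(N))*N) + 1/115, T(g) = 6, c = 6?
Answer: 4197846/115 ≈ 36503.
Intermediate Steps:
Q(V, N) = 1/115 + V² + N*(6 + 6*V) (Q(V, N) = (V*V + (6*V + 6)*N) + 1/115 = (V² + (6 + 6*V)*N) + 1/115 = (V² + N*(6 + 6*V)) + 1/115 = 1/115 + V² + N*(6 + 6*V))
(-27538 + 18995) + Q(116, 45) = (-27538 + 18995) + (1/115 + 116² + 6*45 + 6*45*116) = -8543 + (1/115 + 13456 + 270 + 31320) = -8543 + 5180291/115 = 4197846/115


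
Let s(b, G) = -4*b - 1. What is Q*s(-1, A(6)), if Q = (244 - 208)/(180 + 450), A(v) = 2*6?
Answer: 6/35 ≈ 0.17143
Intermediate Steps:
A(v) = 12
s(b, G) = -1 - 4*b
Q = 2/35 (Q = 36/630 = 36*(1/630) = 2/35 ≈ 0.057143)
Q*s(-1, A(6)) = 2*(-1 - 4*(-1))/35 = 2*(-1 + 4)/35 = (2/35)*3 = 6/35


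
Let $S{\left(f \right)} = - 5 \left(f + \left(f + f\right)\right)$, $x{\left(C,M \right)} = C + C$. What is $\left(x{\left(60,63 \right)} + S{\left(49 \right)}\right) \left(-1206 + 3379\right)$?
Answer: $-1336395$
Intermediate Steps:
$x{\left(C,M \right)} = 2 C$
$S{\left(f \right)} = - 15 f$ ($S{\left(f \right)} = - 5 \left(f + 2 f\right) = - 5 \cdot 3 f = - 15 f$)
$\left(x{\left(60,63 \right)} + S{\left(49 \right)}\right) \left(-1206 + 3379\right) = \left(2 \cdot 60 - 735\right) \left(-1206 + 3379\right) = \left(120 - 735\right) 2173 = \left(-615\right) 2173 = -1336395$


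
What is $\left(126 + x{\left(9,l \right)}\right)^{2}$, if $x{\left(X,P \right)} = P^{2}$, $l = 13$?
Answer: $87025$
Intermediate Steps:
$\left(126 + x{\left(9,l \right)}\right)^{2} = \left(126 + 13^{2}\right)^{2} = \left(126 + 169\right)^{2} = 295^{2} = 87025$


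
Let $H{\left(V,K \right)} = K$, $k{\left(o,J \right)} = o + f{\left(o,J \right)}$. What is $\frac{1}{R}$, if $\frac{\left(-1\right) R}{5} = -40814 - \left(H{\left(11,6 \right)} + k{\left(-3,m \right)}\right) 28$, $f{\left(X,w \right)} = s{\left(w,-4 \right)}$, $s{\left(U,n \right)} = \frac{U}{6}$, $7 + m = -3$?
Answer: $\frac{3}{612770} \approx 4.8958 \cdot 10^{-6}$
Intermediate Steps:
$m = -10$ ($m = -7 - 3 = -10$)
$s{\left(U,n \right)} = \frac{U}{6}$ ($s{\left(U,n \right)} = U \frac{1}{6} = \frac{U}{6}$)
$f{\left(X,w \right)} = \frac{w}{6}$
$k{\left(o,J \right)} = o + \frac{J}{6}$
$R = \frac{612770}{3}$ ($R = - 5 \left(-40814 - \left(6 + \left(-3 + \frac{1}{6} \left(-10\right)\right)\right) 28\right) = - 5 \left(-40814 - \left(6 - \frac{14}{3}\right) 28\right) = - 5 \left(-40814 - \frac{4}{3} \cdot 28\right) = - 5 \left(-40814 - \frac{112}{3}\right) = \left(-5\right) \left(- \frac{122554}{3}\right) = \frac{612770}{3} \approx 2.0426 \cdot 10^{5}$)
$\frac{1}{R} = \frac{1}{\frac{612770}{3}} = \frac{3}{612770}$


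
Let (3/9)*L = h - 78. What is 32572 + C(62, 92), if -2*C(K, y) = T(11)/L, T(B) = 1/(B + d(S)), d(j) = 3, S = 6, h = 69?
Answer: 24624433/756 ≈ 32572.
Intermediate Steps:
T(B) = 1/(3 + B) (T(B) = 1/(B + 3) = 1/(3 + B))
L = -27 (L = 3*(69 - 78) = 3*(-9) = -27)
C(K, y) = 1/756 (C(K, y) = -1/(2*(3 + 11)*(-27)) = -(-1)/(2*14*27) = -(-1)/(28*27) = -1/2*(-1/378) = 1/756)
32572 + C(62, 92) = 32572 + 1/756 = 24624433/756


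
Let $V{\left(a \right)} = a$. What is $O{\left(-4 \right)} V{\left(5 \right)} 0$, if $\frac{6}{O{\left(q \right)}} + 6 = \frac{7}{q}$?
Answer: $0$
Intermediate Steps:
$O{\left(q \right)} = \frac{6}{-6 + \frac{7}{q}}$
$O{\left(-4 \right)} V{\left(5 \right)} 0 = \left(-6\right) \left(-4\right) \frac{1}{-7 + 6 \left(-4\right)} 5 \cdot 0 = \left(-6\right) \left(-4\right) \frac{1}{-7 - 24} \cdot 5 \cdot 0 = \left(-6\right) \left(-4\right) \frac{1}{-31} \cdot 5 \cdot 0 = \left(-6\right) \left(-4\right) \left(- \frac{1}{31}\right) 5 \cdot 0 = \left(- \frac{24}{31}\right) 5 \cdot 0 = \left(- \frac{120}{31}\right) 0 = 0$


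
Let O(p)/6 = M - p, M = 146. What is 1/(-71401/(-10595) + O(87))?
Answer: 10595/3822031 ≈ 0.0027721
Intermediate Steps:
O(p) = 876 - 6*p (O(p) = 6*(146 - p) = 876 - 6*p)
1/(-71401/(-10595) + O(87)) = 1/(-71401/(-10595) + (876 - 6*87)) = 1/(-71401*(-1/10595) + (876 - 522)) = 1/(71401/10595 + 354) = 1/(3822031/10595) = 10595/3822031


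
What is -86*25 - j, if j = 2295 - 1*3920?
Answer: -525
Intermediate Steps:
j = -1625 (j = 2295 - 3920 = -1625)
-86*25 - j = -86*25 - 1*(-1625) = -2150 + 1625 = -525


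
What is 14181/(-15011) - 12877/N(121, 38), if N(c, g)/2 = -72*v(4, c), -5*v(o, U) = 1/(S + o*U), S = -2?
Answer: -232923480667/1080792 ≈ -2.1551e+5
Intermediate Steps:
v(o, U) = -1/(5*(-2 + U*o)) (v(o, U) = -1/(5*(-2 + o*U)) = -1/(5*(-2 + U*o)))
N(c, g) = 144/(-10 + 20*c) (N(c, g) = 2*(-(-72)/(-10 + 5*c*4)) = 2*(-(-72)/(-10 + 20*c)) = 2*(72/(-10 + 20*c)) = 144/(-10 + 20*c))
14181/(-15011) - 12877/N(121, 38) = 14181/(-15011) - 12877/(72/(5*(-1 + 2*121))) = 14181*(-1/15011) - 12877/(72/(5*(-1 + 242))) = -14181/15011 - 12877/((72/5)/241) = -14181/15011 - 12877/((72/5)*(1/241)) = -14181/15011 - 12877/72/1205 = -14181/15011 - 12877*1205/72 = -14181/15011 - 15516785/72 = -232923480667/1080792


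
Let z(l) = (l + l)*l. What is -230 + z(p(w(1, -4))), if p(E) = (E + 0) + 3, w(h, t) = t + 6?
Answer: -180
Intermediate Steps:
w(h, t) = 6 + t
p(E) = 3 + E (p(E) = E + 3 = 3 + E)
z(l) = 2*l**2 (z(l) = (2*l)*l = 2*l**2)
-230 + z(p(w(1, -4))) = -230 + 2*(3 + (6 - 4))**2 = -230 + 2*(3 + 2)**2 = -230 + 2*5**2 = -230 + 2*25 = -230 + 50 = -180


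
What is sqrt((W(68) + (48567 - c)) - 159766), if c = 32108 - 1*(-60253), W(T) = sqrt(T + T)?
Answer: sqrt(-203560 + 2*sqrt(34)) ≈ 451.16*I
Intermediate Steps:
W(T) = sqrt(2)*sqrt(T) (W(T) = sqrt(2*T) = sqrt(2)*sqrt(T))
c = 92361 (c = 32108 + 60253 = 92361)
sqrt((W(68) + (48567 - c)) - 159766) = sqrt((sqrt(2)*sqrt(68) + (48567 - 1*92361)) - 159766) = sqrt((sqrt(2)*(2*sqrt(17)) + (48567 - 92361)) - 159766) = sqrt((2*sqrt(34) - 43794) - 159766) = sqrt((-43794 + 2*sqrt(34)) - 159766) = sqrt(-203560 + 2*sqrt(34))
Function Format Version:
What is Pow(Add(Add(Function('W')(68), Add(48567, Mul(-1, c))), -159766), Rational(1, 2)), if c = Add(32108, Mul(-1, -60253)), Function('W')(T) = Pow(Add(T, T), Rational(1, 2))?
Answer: Pow(Add(-203560, Mul(2, Pow(34, Rational(1, 2)))), Rational(1, 2)) ≈ Mul(451.16, I)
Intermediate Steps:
Function('W')(T) = Mul(Pow(2, Rational(1, 2)), Pow(T, Rational(1, 2))) (Function('W')(T) = Pow(Mul(2, T), Rational(1, 2)) = Mul(Pow(2, Rational(1, 2)), Pow(T, Rational(1, 2))))
c = 92361 (c = Add(32108, 60253) = 92361)
Pow(Add(Add(Function('W')(68), Add(48567, Mul(-1, c))), -159766), Rational(1, 2)) = Pow(Add(Add(Mul(Pow(2, Rational(1, 2)), Pow(68, Rational(1, 2))), Add(48567, Mul(-1, 92361))), -159766), Rational(1, 2)) = Pow(Add(Add(Mul(Pow(2, Rational(1, 2)), Mul(2, Pow(17, Rational(1, 2)))), Add(48567, -92361)), -159766), Rational(1, 2)) = Pow(Add(Add(Mul(2, Pow(34, Rational(1, 2))), -43794), -159766), Rational(1, 2)) = Pow(Add(Add(-43794, Mul(2, Pow(34, Rational(1, 2)))), -159766), Rational(1, 2)) = Pow(Add(-203560, Mul(2, Pow(34, Rational(1, 2)))), Rational(1, 2))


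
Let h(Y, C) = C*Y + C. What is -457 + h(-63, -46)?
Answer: 2395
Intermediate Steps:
h(Y, C) = C + C*Y
-457 + h(-63, -46) = -457 - 46*(1 - 63) = -457 - 46*(-62) = -457 + 2852 = 2395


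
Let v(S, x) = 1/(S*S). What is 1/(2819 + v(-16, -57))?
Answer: 256/721665 ≈ 0.00035474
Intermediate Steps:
v(S, x) = S⁻² (v(S, x) = 1/(S²) = S⁻²)
1/(2819 + v(-16, -57)) = 1/(2819 + (-16)⁻²) = 1/(2819 + 1/256) = 1/(721665/256) = 256/721665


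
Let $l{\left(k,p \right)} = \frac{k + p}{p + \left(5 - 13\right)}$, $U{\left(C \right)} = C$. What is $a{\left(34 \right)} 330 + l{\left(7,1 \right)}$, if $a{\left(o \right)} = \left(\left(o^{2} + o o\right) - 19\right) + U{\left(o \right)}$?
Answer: $\frac{5375362}{7} \approx 7.6791 \cdot 10^{5}$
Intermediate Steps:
$l{\left(k,p \right)} = \frac{k + p}{-8 + p}$ ($l{\left(k,p \right)} = \frac{k + p}{p - 8} = \frac{k + p}{-8 + p}$)
$a{\left(o \right)} = -19 + o + 2 o^{2}$ ($a{\left(o \right)} = \left(\left(o^{2} + o o\right) - 19\right) + o = \left(\left(o^{2} + o^{2}\right) - 19\right) + o = \left(2 o^{2} - 19\right) + o = \left(-19 + 2 o^{2}\right) + o = -19 + o + 2 o^{2}$)
$a{\left(34 \right)} 330 + l{\left(7,1 \right)} = \left(-19 + 34 + 2 \cdot 34^{2}\right) 330 + \frac{7 + 1}{-8 + 1} = \left(-19 + 34 + 2 \cdot 1156\right) 330 + \frac{1}{-7} \cdot 8 = \left(-19 + 34 + 2312\right) 330 - \frac{8}{7} = 2327 \cdot 330 - \frac{8}{7} = 767910 - \frac{8}{7} = \frac{5375362}{7}$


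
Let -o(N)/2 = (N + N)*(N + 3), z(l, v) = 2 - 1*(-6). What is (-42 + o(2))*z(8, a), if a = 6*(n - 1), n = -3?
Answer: -656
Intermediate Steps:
a = -24 (a = 6*(-3 - 1) = 6*(-4) = -24)
z(l, v) = 8 (z(l, v) = 2 + 6 = 8)
o(N) = -4*N*(3 + N) (o(N) = -2*(N + N)*(N + 3) = -2*2*N*(3 + N) = -4*N*(3 + N))
(-42 + o(2))*z(8, a) = (-42 - 4*2*(3 + 2))*8 = (-42 - 4*2*5)*8 = (-42 - 40)*8 = -82*8 = -656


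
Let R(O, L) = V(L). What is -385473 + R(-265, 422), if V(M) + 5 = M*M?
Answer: -207394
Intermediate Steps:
V(M) = -5 + M² (V(M) = -5 + M*M = -5 + M²)
R(O, L) = -5 + L²
-385473 + R(-265, 422) = -385473 + (-5 + 422²) = -385473 + (-5 + 178084) = -385473 + 178079 = -207394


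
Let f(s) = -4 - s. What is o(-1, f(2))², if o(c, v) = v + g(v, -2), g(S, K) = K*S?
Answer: 36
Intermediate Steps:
o(c, v) = -v (o(c, v) = v - 2*v = -v)
o(-1, f(2))² = (-(-4 - 1*2))² = (-(-4 - 2))² = (-1*(-6))² = 6² = 36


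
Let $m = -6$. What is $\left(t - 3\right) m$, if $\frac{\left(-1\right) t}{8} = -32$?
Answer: $-1518$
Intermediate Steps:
$t = 256$ ($t = \left(-8\right) \left(-32\right) = 256$)
$\left(t - 3\right) m = \left(256 - 3\right) \left(-6\right) = 253 \left(-6\right) = -1518$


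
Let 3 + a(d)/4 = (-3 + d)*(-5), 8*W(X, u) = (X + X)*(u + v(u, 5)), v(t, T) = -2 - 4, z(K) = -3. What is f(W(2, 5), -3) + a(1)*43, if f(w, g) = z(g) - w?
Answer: 2403/2 ≈ 1201.5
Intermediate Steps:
v(t, T) = -6
W(X, u) = X*(-6 + u)/4 (W(X, u) = ((X + X)*(u - 6))/8 = ((2*X)*(-6 + u))/8 = (2*X*(-6 + u))/8 = X*(-6 + u)/4)
a(d) = 48 - 20*d (a(d) = -12 + 4*((-3 + d)*(-5)) = -12 + 4*(15 - 5*d) = -12 + (60 - 20*d) = 48 - 20*d)
f(w, g) = -3 - w
f(W(2, 5), -3) + a(1)*43 = (-3 - 2*(-6 + 5)/4) + (48 - 20*1)*43 = (-3 - 2*(-1)/4) + (48 - 20)*43 = (-3 - 1*(-½)) + 28*43 = (-3 + ½) + 1204 = -5/2 + 1204 = 2403/2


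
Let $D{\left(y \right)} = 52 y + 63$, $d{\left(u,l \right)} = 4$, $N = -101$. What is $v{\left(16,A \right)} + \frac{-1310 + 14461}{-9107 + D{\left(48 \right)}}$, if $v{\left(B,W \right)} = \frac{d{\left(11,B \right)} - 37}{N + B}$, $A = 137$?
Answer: $- \frac{901751}{556580} \approx -1.6202$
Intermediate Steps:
$D{\left(y \right)} = 63 + 52 y$
$v{\left(B,W \right)} = - \frac{33}{-101 + B}$ ($v{\left(B,W \right)} = \frac{4 - 37}{-101 + B} = - \frac{33}{-101 + B}$)
$v{\left(16,A \right)} + \frac{-1310 + 14461}{-9107 + D{\left(48 \right)}} = - \frac{33}{-101 + 16} + \frac{-1310 + 14461}{-9107 + \left(63 + 52 \cdot 48\right)} = - \frac{33}{-85} + \frac{13151}{-9107 + \left(63 + 2496\right)} = \left(-33\right) \left(- \frac{1}{85}\right) + \frac{13151}{-9107 + 2559} = \frac{33}{85} + \frac{13151}{-6548} = \frac{33}{85} + 13151 \left(- \frac{1}{6548}\right) = \frac{33}{85} - \frac{13151}{6548} = - \frac{901751}{556580}$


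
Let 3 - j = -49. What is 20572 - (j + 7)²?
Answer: 17091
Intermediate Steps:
j = 52 (j = 3 - 1*(-49) = 3 + 49 = 52)
20572 - (j + 7)² = 20572 - (52 + 7)² = 20572 - 1*59² = 20572 - 1*3481 = 20572 - 3481 = 17091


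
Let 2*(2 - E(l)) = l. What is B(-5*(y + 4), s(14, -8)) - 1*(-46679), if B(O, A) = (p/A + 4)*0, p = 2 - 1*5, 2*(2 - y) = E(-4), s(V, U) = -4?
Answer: 46679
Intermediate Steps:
E(l) = 2 - l/2
y = 0 (y = 2 - (2 - 1/2*(-4))/2 = 2 - (2 + 2)/2 = 2 - 1/2*4 = 2 - 2 = 0)
p = -3 (p = 2 - 5 = -3)
B(O, A) = 0 (B(O, A) = (-3/A + 4)*0 = (4 - 3/A)*0 = 0)
B(-5*(y + 4), s(14, -8)) - 1*(-46679) = 0 - 1*(-46679) = 0 + 46679 = 46679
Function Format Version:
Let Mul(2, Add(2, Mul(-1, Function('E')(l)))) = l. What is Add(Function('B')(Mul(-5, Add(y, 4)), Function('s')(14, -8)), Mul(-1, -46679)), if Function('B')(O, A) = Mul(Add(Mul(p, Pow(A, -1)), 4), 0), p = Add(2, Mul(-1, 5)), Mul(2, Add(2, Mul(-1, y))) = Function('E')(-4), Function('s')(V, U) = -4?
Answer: 46679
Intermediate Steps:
Function('E')(l) = Add(2, Mul(Rational(-1, 2), l))
y = 0 (y = Add(2, Mul(Rational(-1, 2), Add(2, Mul(Rational(-1, 2), -4)))) = Add(2, Mul(Rational(-1, 2), Add(2, 2))) = Add(2, Mul(Rational(-1, 2), 4)) = Add(2, -2) = 0)
p = -3 (p = Add(2, -5) = -3)
Function('B')(O, A) = 0 (Function('B')(O, A) = Mul(Add(Mul(-3, Pow(A, -1)), 4), 0) = Mul(Add(4, Mul(-3, Pow(A, -1))), 0) = 0)
Add(Function('B')(Mul(-5, Add(y, 4)), Function('s')(14, -8)), Mul(-1, -46679)) = Add(0, Mul(-1, -46679)) = Add(0, 46679) = 46679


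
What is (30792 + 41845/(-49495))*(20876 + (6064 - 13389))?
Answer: 4130367010089/9899 ≈ 4.1725e+8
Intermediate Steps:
(30792 + 41845/(-49495))*(20876 + (6064 - 13389)) = (30792 + 41845*(-1/49495))*(20876 - 7325) = (30792 - 8369/9899)*13551 = (304801639/9899)*13551 = 4130367010089/9899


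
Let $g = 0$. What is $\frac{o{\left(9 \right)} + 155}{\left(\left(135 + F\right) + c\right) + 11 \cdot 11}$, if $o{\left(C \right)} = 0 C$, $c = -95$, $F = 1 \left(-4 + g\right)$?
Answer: $\frac{155}{157} \approx 0.98726$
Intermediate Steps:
$F = -4$ ($F = 1 \left(-4 + 0\right) = 1 \left(-4\right) = -4$)
$o{\left(C \right)} = 0$
$\frac{o{\left(9 \right)} + 155}{\left(\left(135 + F\right) + c\right) + 11 \cdot 11} = \frac{0 + 155}{\left(\left(135 - 4\right) - 95\right) + 11 \cdot 11} = \frac{155}{\left(131 - 95\right) + 121} = \frac{155}{36 + 121} = \frac{155}{157}$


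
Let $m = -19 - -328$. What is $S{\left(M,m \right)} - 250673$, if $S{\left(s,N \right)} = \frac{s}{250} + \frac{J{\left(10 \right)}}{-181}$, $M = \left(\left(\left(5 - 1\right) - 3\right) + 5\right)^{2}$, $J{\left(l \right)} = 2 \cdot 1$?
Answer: $- \frac{5671473617}{22625} \approx -2.5067 \cdot 10^{5}$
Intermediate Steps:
$m = 309$ ($m = -19 + 328 = 309$)
$J{\left(l \right)} = 2$
$M = 36$ ($M = \left(\left(4 - 3\right) + 5\right)^{2} = \left(1 + 5\right)^{2} = 6^{2} = 36$)
$S{\left(s,N \right)} = - \frac{2}{181} + \frac{s}{250}$ ($S{\left(s,N \right)} = \frac{s}{250} + \frac{2}{-181} = s \frac{1}{250} + 2 \left(- \frac{1}{181}\right) = \frac{s}{250} - \frac{2}{181} = - \frac{2}{181} + \frac{s}{250}$)
$S{\left(M,m \right)} - 250673 = \left(- \frac{2}{181} + \frac{1}{250} \cdot 36\right) - 250673 = \left(- \frac{2}{181} + \frac{18}{125}\right) - 250673 = \frac{3008}{22625} - 250673 = - \frac{5671473617}{22625}$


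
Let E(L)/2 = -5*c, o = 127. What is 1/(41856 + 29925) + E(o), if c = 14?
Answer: -10049339/71781 ≈ -140.00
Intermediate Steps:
E(L) = -140 (E(L) = 2*(-5*14) = 2*(-70) = -140)
1/(41856 + 29925) + E(o) = 1/(41856 + 29925) - 140 = 1/71781 - 140 = -10049339/71781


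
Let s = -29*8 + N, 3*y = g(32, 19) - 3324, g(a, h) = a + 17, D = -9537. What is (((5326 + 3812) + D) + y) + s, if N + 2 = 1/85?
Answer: -439787/255 ≈ -1724.7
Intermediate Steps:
N = -169/85 (N = -2 + 1/85 = -169/85 ≈ -1.9882)
g(a, h) = 17 + a
y = -3275/3 (y = ((17 + 32) - 3324)/3 = (49 - 3324)/3 = (1/3)*(-3275) = -3275/3 ≈ -1091.7)
s = -19889/85 (s = -29*8 - 169/85 = -232 - 169/85 = -19889/85 ≈ -233.99)
(((5326 + 3812) + D) + y) + s = (((5326 + 3812) - 9537) - 3275/3) - 19889/85 = ((9138 - 9537) - 3275/3) - 19889/85 = (-399 - 3275/3) - 19889/85 = -4472/3 - 19889/85 = -439787/255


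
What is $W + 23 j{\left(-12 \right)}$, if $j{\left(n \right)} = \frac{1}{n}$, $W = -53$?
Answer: $- \frac{659}{12} \approx -54.917$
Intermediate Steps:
$W + 23 j{\left(-12 \right)} = -53 + \frac{23}{-12} = -53 + 23 \left(- \frac{1}{12}\right) = -53 - \frac{23}{12} = - \frac{659}{12}$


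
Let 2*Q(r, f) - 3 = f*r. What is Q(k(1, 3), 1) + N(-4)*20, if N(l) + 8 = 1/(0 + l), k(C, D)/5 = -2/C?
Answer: -337/2 ≈ -168.50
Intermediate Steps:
k(C, D) = -10/C (k(C, D) = 5*(-2/C) = -10/C)
Q(r, f) = 3/2 + f*r/2 (Q(r, f) = 3/2 + (f*r)/2 = 3/2 + f*r/2)
N(l) = -8 + 1/l (N(l) = -8 + 1/(0 + l) = -8 + 1/l)
Q(k(1, 3), 1) + N(-4)*20 = (3/2 + (1/2)*1*(-10/1)) + (-8 + 1/(-4))*20 = (3/2 + (1/2)*1*(-10*1)) + (-8 - 1/4)*20 = (3/2 + (1/2)*1*(-10)) - 33/4*20 = (3/2 - 5) - 165 = -7/2 - 165 = -337/2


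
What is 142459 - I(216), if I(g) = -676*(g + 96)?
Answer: 353371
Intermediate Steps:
I(g) = -64896 - 676*g (I(g) = -676*(96 + g) = -64896 - 676*g)
142459 - I(216) = 142459 - (-64896 - 676*216) = 142459 - (-64896 - 146016) = 142459 - 1*(-210912) = 142459 + 210912 = 353371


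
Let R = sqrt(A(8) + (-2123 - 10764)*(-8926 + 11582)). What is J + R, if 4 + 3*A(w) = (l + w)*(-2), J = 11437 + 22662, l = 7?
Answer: 34099 + 5*I*sqrt(12322038)/3 ≈ 34099.0 + 5850.5*I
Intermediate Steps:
J = 34099
A(w) = -6 - 2*w/3 (A(w) = -4/3 + ((7 + w)*(-2))/3 = -4/3 + (-14 - 2*w)/3 = -4/3 + (-14/3 - 2*w/3) = -6 - 2*w/3)
R = 5*I*sqrt(12322038)/3 (R = sqrt((-6 - 2/3*8) + (-2123 - 10764)*(-8926 + 11582)) = sqrt((-6 - 16/3) - 12887*2656) = sqrt(-34/3 - 34227872) = sqrt(-102683650/3) = 5*I*sqrt(12322038)/3 ≈ 5850.5*I)
J + R = 34099 + 5*I*sqrt(12322038)/3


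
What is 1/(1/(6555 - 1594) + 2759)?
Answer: 4961/13687400 ≈ 0.00036245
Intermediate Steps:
1/(1/(6555 - 1594) + 2759) = 1/(1/4961 + 2759) = 1/(13687400/4961) = 4961/13687400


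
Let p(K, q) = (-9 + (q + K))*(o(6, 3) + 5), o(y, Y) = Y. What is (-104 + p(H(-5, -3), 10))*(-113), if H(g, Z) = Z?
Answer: 13560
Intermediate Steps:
p(K, q) = -72 + 8*K + 8*q (p(K, q) = (-9 + (q + K))*(3 + 5) = (-9 + (K + q))*8 = (-9 + K + q)*8 = -72 + 8*K + 8*q)
(-104 + p(H(-5, -3), 10))*(-113) = (-104 + (-72 + 8*(-3) + 8*10))*(-113) = (-104 + (-72 - 24 + 80))*(-113) = (-104 - 16)*(-113) = -120*(-113) = 13560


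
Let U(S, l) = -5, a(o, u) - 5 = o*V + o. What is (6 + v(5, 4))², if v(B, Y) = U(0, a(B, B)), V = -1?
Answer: 1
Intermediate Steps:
a(o, u) = 5 (a(o, u) = 5 + (o*(-1) + o) = 5 + (-o + o) = 5 + 0 = 5)
v(B, Y) = -5
(6 + v(5, 4))² = (6 - 5)² = 1² = 1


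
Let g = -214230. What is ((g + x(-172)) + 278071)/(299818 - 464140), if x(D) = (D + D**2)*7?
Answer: -269725/164322 ≈ -1.6414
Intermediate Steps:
x(D) = 7*D + 7*D**2
((g + x(-172)) + 278071)/(299818 - 464140) = ((-214230 + 7*(-172)*(1 - 172)) + 278071)/(299818 - 464140) = ((-214230 + 7*(-172)*(-171)) + 278071)/(-164322) = ((-214230 + 205884) + 278071)*(-1/164322) = (-8346 + 278071)*(-1/164322) = 269725*(-1/164322) = -269725/164322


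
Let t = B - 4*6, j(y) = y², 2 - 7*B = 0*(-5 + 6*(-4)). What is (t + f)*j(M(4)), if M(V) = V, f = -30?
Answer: -6016/7 ≈ -859.43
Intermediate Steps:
B = 2/7 (B = 2/7 - 0*(-5 + 6*(-4)) = 2/7 - 0*(-5 - 24) = 2/7 - 0*(-29) = 2/7 - ⅐*0 = 2/7 + 0 = 2/7 ≈ 0.28571)
t = -166/7 (t = 2/7 - 4*6 = 2/7 - 1*24 = 2/7 - 24 = -166/7 ≈ -23.714)
(t + f)*j(M(4)) = (-166/7 - 30)*4² = -376/7*16 = -6016/7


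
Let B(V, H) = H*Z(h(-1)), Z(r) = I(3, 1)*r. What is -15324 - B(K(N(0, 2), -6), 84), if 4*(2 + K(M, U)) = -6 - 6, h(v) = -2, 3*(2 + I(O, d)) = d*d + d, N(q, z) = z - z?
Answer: -15548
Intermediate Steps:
N(q, z) = 0
I(O, d) = -2 + d/3 + d²/3 (I(O, d) = -2 + (d*d + d)/3 = -2 + (d² + d)/3 = -2 + (d + d²)/3 = -2 + (d/3 + d²/3) = -2 + d/3 + d²/3)
Z(r) = -4*r/3 (Z(r) = (-2 + (⅓)*1 + (⅓)*1²)*r = (-2 + ⅓ + (⅓)*1)*r = (-2 + ⅓ + ⅓)*r = -4*r/3)
K(M, U) = -5 (K(M, U) = -2 + (-6 - 6)/4 = -2 + (¼)*(-12) = -2 - 3 = -5)
B(V, H) = 8*H/3 (B(V, H) = H*(-4/3*(-2)) = H*(8/3) = 8*H/3)
-15324 - B(K(N(0, 2), -6), 84) = -15324 - 8*84/3 = -15324 - 1*224 = -15324 - 224 = -15548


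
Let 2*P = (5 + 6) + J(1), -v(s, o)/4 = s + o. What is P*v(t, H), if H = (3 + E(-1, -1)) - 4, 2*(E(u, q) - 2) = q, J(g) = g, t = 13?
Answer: -324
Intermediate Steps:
E(u, q) = 2 + q/2
H = 1/2 (H = (3 + (2 + (1/2)*(-1))) - 4 = (3 + (2 - 1/2)) - 4 = (3 + 3/2) - 4 = 9/2 - 4 = 1/2 ≈ 0.50000)
v(s, o) = -4*o - 4*s (v(s, o) = -4*(s + o) = -4*(o + s) = -4*o - 4*s)
P = 6 (P = ((5 + 6) + 1)/2 = (11 + 1)/2 = (1/2)*12 = 6)
P*v(t, H) = 6*(-4*1/2 - 4*13) = 6*(-2 - 52) = 6*(-54) = -324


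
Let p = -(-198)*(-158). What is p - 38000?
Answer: -69284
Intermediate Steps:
p = -31284 (p = -198*158 = -31284)
p - 38000 = -31284 - 38000 = -69284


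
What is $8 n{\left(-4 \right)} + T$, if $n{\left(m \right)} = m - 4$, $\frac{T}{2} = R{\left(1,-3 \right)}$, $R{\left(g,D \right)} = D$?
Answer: $-70$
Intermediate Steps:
$T = -6$ ($T = 2 \left(-3\right) = -6$)
$n{\left(m \right)} = -4 + m$
$8 n{\left(-4 \right)} + T = 8 \left(-4 - 4\right) - 6 = 8 \left(-8\right) - 6 = -64 - 6 = -70$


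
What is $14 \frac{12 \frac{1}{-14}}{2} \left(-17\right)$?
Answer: $102$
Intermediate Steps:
$14 \frac{12 \frac{1}{-14}}{2} \left(-17\right) = 14 \cdot 12 \left(- \frac{1}{14}\right) \frac{1}{2} \left(-17\right) = 14 \left(\left(- \frac{6}{7}\right) \frac{1}{2}\right) \left(-17\right) = 14 \left(- \frac{3}{7}\right) \left(-17\right) = \left(-6\right) \left(-17\right) = 102$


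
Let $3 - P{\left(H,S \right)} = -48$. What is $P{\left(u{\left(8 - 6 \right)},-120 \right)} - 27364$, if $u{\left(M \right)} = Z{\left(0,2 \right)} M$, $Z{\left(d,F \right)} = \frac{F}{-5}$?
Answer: $-27313$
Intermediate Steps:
$Z{\left(d,F \right)} = - \frac{F}{5}$ ($Z{\left(d,F \right)} = F \left(- \frac{1}{5}\right) = - \frac{F}{5}$)
$u{\left(M \right)} = - \frac{2 M}{5}$ ($u{\left(M \right)} = \left(- \frac{1}{5}\right) 2 M = - \frac{2 M}{5}$)
$P{\left(H,S \right)} = 51$ ($P{\left(H,S \right)} = 3 - -48 = 3 + 48 = 51$)
$P{\left(u{\left(8 - 6 \right)},-120 \right)} - 27364 = 51 - 27364 = -27313$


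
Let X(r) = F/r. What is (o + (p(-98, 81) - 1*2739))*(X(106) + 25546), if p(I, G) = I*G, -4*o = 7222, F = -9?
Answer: -67601899655/212 ≈ -3.1888e+8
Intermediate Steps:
o = -3611/2 (o = -¼*7222 = -3611/2 ≈ -1805.5)
X(r) = -9/r
p(I, G) = G*I
(o + (p(-98, 81) - 1*2739))*(X(106) + 25546) = (-3611/2 + (81*(-98) - 1*2739))*(-9/106 + 25546) = (-3611/2 + (-7938 - 2739))*(-9*1/106 + 25546) = (-3611/2 - 10677)*(-9/106 + 25546) = -24965/2*2707867/106 = -67601899655/212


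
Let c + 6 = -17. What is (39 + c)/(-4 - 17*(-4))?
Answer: 1/4 ≈ 0.25000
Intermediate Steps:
c = -23 (c = -6 - 17 = -23)
(39 + c)/(-4 - 17*(-4)) = (39 - 23)/(-4 - 17*(-4)) = 16/(-4 + 68) = 16/64 = 16*(1/64) = 1/4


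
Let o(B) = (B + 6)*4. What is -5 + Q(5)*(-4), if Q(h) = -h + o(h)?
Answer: -161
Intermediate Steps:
o(B) = 24 + 4*B (o(B) = (6 + B)*4 = 24 + 4*B)
Q(h) = 24 + 3*h (Q(h) = -h + (24 + 4*h) = 24 + 3*h)
-5 + Q(5)*(-4) = -5 + (24 + 3*5)*(-4) = -5 + (24 + 15)*(-4) = -5 + 39*(-4) = -5 - 156 = -161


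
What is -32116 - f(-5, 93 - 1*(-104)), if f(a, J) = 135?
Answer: -32251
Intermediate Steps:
-32116 - f(-5, 93 - 1*(-104)) = -32116 - 1*135 = -32116 - 135 = -32251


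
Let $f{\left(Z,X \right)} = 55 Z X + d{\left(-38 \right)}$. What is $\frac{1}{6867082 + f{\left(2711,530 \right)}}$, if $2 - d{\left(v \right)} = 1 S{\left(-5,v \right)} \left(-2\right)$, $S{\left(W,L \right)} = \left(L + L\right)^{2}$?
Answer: $\frac{1}{85904286} \approx 1.1641 \cdot 10^{-8}$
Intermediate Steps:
$S{\left(W,L \right)} = 4 L^{2}$ ($S{\left(W,L \right)} = \left(2 L\right)^{2} = 4 L^{2}$)
$d{\left(v \right)} = 2 + 8 v^{2}$ ($d{\left(v \right)} = 2 - 1 \cdot 4 v^{2} \left(-2\right) = 2 - 4 v^{2} \left(-2\right) = 2 - - 8 v^{2} = 2 + 8 v^{2}$)
$f{\left(Z,X \right)} = 11554 + 55 X Z$ ($f{\left(Z,X \right)} = 55 Z X + \left(2 + 8 \left(-38\right)^{2}\right) = 55 X Z + \left(2 + 8 \cdot 1444\right) = 55 X Z + \left(2 + 11552\right) = 55 X Z + 11554 = 11554 + 55 X Z$)
$\frac{1}{6867082 + f{\left(2711,530 \right)}} = \frac{1}{6867082 + \left(11554 + 55 \cdot 530 \cdot 2711\right)} = \frac{1}{6867082 + \left(11554 + 79025650\right)} = \frac{1}{6867082 + 79037204} = \frac{1}{85904286}$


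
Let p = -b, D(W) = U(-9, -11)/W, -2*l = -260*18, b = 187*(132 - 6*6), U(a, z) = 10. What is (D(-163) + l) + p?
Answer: -2544766/163 ≈ -15612.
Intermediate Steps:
b = 17952 (b = 187*(132 - 36) = 187*96 = 17952)
l = 2340 (l = -(-130)*18 = -1/2*(-4680) = 2340)
D(W) = 10/W
p = -17952 (p = -1*17952 = -17952)
(D(-163) + l) + p = (10/(-163) + 2340) - 17952 = (10*(-1/163) + 2340) - 17952 = (-10/163 + 2340) - 17952 = 381410/163 - 17952 = -2544766/163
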